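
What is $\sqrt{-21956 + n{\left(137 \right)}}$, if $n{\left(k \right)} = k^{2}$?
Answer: $i \sqrt{3187} \approx 56.453 i$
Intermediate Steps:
$\sqrt{-21956 + n{\left(137 \right)}} = \sqrt{-21956 + 137^{2}} = \sqrt{-21956 + 18769} = \sqrt{-3187} = i \sqrt{3187}$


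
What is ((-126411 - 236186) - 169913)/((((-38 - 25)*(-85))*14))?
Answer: -53251/7497 ≈ -7.1030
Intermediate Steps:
((-126411 - 236186) - 169913)/((((-38 - 25)*(-85))*14)) = (-362597 - 169913)/((-63*(-85)*14)) = -532510/(5355*14) = -532510/74970 = -532510*1/74970 = -53251/7497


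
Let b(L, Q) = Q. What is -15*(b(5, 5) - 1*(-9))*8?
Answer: -1680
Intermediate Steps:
-15*(b(5, 5) - 1*(-9))*8 = -15*(5 - 1*(-9))*8 = -15*(5 + 9)*8 = -15*14*8 = -210*8 = -1680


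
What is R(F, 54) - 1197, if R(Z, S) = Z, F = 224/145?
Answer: -173341/145 ≈ -1195.5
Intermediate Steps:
F = 224/145 (F = 224*(1/145) = 224/145 ≈ 1.5448)
R(F, 54) - 1197 = 224/145 - 1197 = -173341/145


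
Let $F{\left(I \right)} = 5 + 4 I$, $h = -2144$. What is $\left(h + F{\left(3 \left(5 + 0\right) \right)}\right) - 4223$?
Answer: $-6302$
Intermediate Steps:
$\left(h + F{\left(3 \left(5 + 0\right) \right)}\right) - 4223 = \left(-2144 + \left(5 + 4 \cdot 3 \left(5 + 0\right)\right)\right) - 4223 = \left(-2144 + \left(5 + 4 \cdot 3 \cdot 5\right)\right) - 4223 = \left(-2144 + \left(5 + 4 \cdot 15\right)\right) - 4223 = \left(-2144 + \left(5 + 60\right)\right) - 4223 = \left(-2144 + 65\right) - 4223 = -2079 - 4223 = -6302$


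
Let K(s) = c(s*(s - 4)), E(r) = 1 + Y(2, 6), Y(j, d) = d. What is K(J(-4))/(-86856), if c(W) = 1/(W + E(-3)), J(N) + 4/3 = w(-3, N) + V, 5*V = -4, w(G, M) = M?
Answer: -75/450464168 ≈ -1.6649e-7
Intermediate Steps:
V = -⅘ (V = (⅕)*(-4) = -⅘ ≈ -0.80000)
E(r) = 7 (E(r) = 1 + 6 = 7)
J(N) = -32/15 + N (J(N) = -4/3 + (N - ⅘) = -4/3 + (-⅘ + N) = -32/15 + N)
c(W) = 1/(7 + W) (c(W) = 1/(W + 7) = 1/(7 + W))
K(s) = 1/(7 + s*(-4 + s)) (K(s) = 1/(7 + s*(s - 4)) = 1/(7 + s*(-4 + s)))
K(J(-4))/(-86856) = 1/((7 + (-32/15 - 4)*(-4 + (-32/15 - 4)))*(-86856)) = -1/86856/(7 - 92*(-4 - 92/15)/15) = -1/86856/(7 - 92/15*(-152/15)) = -1/86856/(7 + 13984/225) = -1/86856/(15559/225) = (225/15559)*(-1/86856) = -75/450464168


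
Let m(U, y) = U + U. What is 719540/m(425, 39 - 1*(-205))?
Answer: 71954/85 ≈ 846.52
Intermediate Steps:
m(U, y) = 2*U
719540/m(425, 39 - 1*(-205)) = 719540/((2*425)) = 719540/850 = 719540*(1/850) = 71954/85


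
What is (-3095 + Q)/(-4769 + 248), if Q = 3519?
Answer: -424/4521 ≈ -0.093785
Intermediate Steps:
(-3095 + Q)/(-4769 + 248) = (-3095 + 3519)/(-4769 + 248) = 424/(-4521) = 424*(-1/4521) = -424/4521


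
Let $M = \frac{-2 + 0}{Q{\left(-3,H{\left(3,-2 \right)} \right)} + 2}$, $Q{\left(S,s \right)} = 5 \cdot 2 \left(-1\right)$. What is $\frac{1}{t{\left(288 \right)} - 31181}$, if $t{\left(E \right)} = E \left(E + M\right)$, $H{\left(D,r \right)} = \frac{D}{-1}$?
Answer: $\frac{1}{51835} \approx 1.9292 \cdot 10^{-5}$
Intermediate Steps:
$H{\left(D,r \right)} = - D$ ($H{\left(D,r \right)} = D \left(-1\right) = - D$)
$Q{\left(S,s \right)} = -10$ ($Q{\left(S,s \right)} = 10 \left(-1\right) = -10$)
$M = \frac{1}{4}$ ($M = \frac{-2 + 0}{-10 + 2} = - \frac{2}{-8} = \left(-2\right) \left(- \frac{1}{8}\right) = \frac{1}{4} \approx 0.25$)
$t{\left(E \right)} = E \left(\frac{1}{4} + E\right)$ ($t{\left(E \right)} = E \left(E + \frac{1}{4}\right) = E \left(\frac{1}{4} + E\right)$)
$\frac{1}{t{\left(288 \right)} - 31181} = \frac{1}{288 \left(\frac{1}{4} + 288\right) - 31181} = \frac{1}{288 \cdot \frac{1153}{4} - 31181} = \frac{1}{83016 - 31181} = \frac{1}{51835}$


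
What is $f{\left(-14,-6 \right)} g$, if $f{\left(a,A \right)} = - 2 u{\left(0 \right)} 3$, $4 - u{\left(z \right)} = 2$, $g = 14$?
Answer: $-168$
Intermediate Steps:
$u{\left(z \right)} = 2$ ($u{\left(z \right)} = 4 - 2 = 2$)
$f{\left(a,A \right)} = -12$ ($f{\left(a,A \right)} = \left(-2\right) 2 \cdot 3 = \left(-4\right) 3 = -12$)
$f{\left(-14,-6 \right)} g = \left(-12\right) 14 = -168$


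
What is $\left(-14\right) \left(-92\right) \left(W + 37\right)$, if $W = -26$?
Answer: $14168$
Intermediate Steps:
$\left(-14\right) \left(-92\right) \left(W + 37\right) = \left(-14\right) \left(-92\right) \left(-26 + 37\right) = 1288 \cdot 11 = 14168$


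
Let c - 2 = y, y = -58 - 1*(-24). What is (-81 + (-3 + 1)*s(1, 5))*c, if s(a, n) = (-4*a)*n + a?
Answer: 1376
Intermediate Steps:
s(a, n) = a - 4*a*n (s(a, n) = -4*a*n + a = a - 4*a*n)
y = -34 (y = -58 + 24 = -34)
c = -32 (c = 2 - 34 = -32)
(-81 + (-3 + 1)*s(1, 5))*c = (-81 + (-3 + 1)*(1*(1 - 4*5)))*(-32) = (-81 - 2*(1 - 20))*(-32) = (-81 - 2*(-19))*(-32) = (-81 + 38)*(-32) = -43*(-32) = 1376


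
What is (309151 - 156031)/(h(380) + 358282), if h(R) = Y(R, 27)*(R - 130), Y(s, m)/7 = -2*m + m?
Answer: 19140/38879 ≈ 0.49230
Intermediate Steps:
Y(s, m) = -7*m (Y(s, m) = 7*(-2*m + m) = 7*(-m) = -7*m)
h(R) = 24570 - 189*R (h(R) = (-7*27)*(R - 130) = -189*(-130 + R) = 24570 - 189*R)
(309151 - 156031)/(h(380) + 358282) = (309151 - 156031)/((24570 - 189*380) + 358282) = 153120/((24570 - 71820) + 358282) = 153120/(-47250 + 358282) = 153120/311032 = 153120*(1/311032) = 19140/38879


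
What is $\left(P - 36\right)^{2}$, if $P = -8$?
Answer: $1936$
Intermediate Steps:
$\left(P - 36\right)^{2} = \left(-8 - 36\right)^{2} = \left(-44\right)^{2} = 1936$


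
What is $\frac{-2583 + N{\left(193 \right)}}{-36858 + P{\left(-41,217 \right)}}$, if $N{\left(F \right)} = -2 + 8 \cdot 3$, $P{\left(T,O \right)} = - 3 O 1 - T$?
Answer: $\frac{2561}{37468} \approx 0.068352$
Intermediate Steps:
$P{\left(T,O \right)} = - T - 3 O$ ($P{\left(T,O \right)} = - 3 O - T = - T - 3 O$)
$N{\left(F \right)} = 22$ ($N{\left(F \right)} = -2 + 24 = 22$)
$\frac{-2583 + N{\left(193 \right)}}{-36858 + P{\left(-41,217 \right)}} = \frac{-2583 + 22}{-36858 - 610} = - \frac{2561}{-36858 + \left(41 - 651\right)} = - \frac{2561}{-36858 - 610} = - \frac{2561}{-37468} = \left(-2561\right) \left(- \frac{1}{37468}\right) = \frac{2561}{37468}$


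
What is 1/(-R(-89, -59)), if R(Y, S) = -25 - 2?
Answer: 1/27 ≈ 0.037037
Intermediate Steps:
R(Y, S) = -27
1/(-R(-89, -59)) = 1/(-1*(-27)) = 1/27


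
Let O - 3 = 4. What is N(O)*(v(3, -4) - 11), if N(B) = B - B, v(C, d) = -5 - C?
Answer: 0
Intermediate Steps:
O = 7 (O = 3 + 4 = 7)
N(B) = 0
N(O)*(v(3, -4) - 11) = 0*((-5 - 1*3) - 11) = 0*((-5 - 3) - 11) = 0*(-8 - 11) = 0*(-19) = 0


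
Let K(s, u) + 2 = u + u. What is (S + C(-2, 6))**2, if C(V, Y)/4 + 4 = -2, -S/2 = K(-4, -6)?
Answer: 16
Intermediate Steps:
K(s, u) = -2 + 2*u (K(s, u) = -2 + (u + u) = -2 + 2*u)
S = 28 (S = -2*(-2 + 2*(-6)) = -2*(-2 - 12) = -2*(-14) = 28)
C(V, Y) = -24 (C(V, Y) = -16 + 4*(-2) = -16 - 8 = -24)
(S + C(-2, 6))**2 = (28 - 24)**2 = 4**2 = 16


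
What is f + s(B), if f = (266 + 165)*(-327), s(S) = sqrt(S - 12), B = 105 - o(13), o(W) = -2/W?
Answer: -140937 + sqrt(15743)/13 ≈ -1.4093e+5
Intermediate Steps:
B = 1367/13 (B = 105 - (-2)/13 = 105 - 1*(-2/13) = 105 + 2/13 = 1367/13 ≈ 105.15)
s(S) = sqrt(-12 + S)
f = -140937 (f = 431*(-327) = -140937)
f + s(B) = -140937 + sqrt(-12 + 1367/13) = -140937 + sqrt(1211/13) = -140937 + sqrt(15743)/13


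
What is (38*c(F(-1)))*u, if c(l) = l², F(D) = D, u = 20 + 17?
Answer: 1406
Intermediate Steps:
u = 37
(38*c(F(-1)))*u = (38*(-1)²)*37 = (38*1)*37 = 38*37 = 1406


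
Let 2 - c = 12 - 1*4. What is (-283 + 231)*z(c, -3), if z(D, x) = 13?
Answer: -676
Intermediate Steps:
c = -6 (c = 2 - (12 - 1*4) = 2 - (12 - 4) = 2 - 1*8 = 2 - 8 = -6)
(-283 + 231)*z(c, -3) = (-283 + 231)*13 = -52*13 = -676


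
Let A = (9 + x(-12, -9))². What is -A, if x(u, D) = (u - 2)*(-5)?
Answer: -6241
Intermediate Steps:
x(u, D) = 10 - 5*u (x(u, D) = (-2 + u)*(-5) = 10 - 5*u)
A = 6241 (A = (9 + (10 - 5*(-12)))² = (9 + (10 + 60))² = (9 + 70)² = 79² = 6241)
-A = -1*6241 = -6241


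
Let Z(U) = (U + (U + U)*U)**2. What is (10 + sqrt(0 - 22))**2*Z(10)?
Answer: 3439800 + 882000*I*sqrt(22) ≈ 3.4398e+6 + 4.1369e+6*I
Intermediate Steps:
Z(U) = (U + 2*U**2)**2 (Z(U) = (U + (2*U)*U)**2 = (U + 2*U**2)**2)
(10 + sqrt(0 - 22))**2*Z(10) = (10 + sqrt(0 - 22))**2*(10**2*(1 + 2*10)**2) = (10 + sqrt(-22))**2*(100*(1 + 20)**2) = (10 + I*sqrt(22))**2*(100*21**2) = (10 + I*sqrt(22))**2*(100*441) = (10 + I*sqrt(22))**2*44100 = 44100*(10 + I*sqrt(22))**2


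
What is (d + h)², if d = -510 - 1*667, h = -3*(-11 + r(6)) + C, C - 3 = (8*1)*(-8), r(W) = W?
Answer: 1495729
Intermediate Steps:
C = -61 (C = 3 + (8*1)*(-8) = 3 + 8*(-8) = 3 - 64 = -61)
h = -46 (h = -3*(-11 + 6) - 61 = -3*(-5) - 61 = 15 - 61 = -46)
d = -1177 (d = -510 - 667 = -1177)
(d + h)² = (-1177 - 46)² = (-1223)² = 1495729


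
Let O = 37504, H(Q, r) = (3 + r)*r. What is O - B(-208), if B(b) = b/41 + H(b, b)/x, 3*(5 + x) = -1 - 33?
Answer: 80600448/2009 ≈ 40120.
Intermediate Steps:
x = -49/3 (x = -5 + (-1 - 33)/3 = -5 + (⅓)*(-34) = -5 - 34/3 = -49/3 ≈ -16.333)
H(Q, r) = r*(3 + r)
B(b) = b/41 - 3*b*(3 + b)/49 (B(b) = b/41 + (b*(3 + b))/(-49/3) = b*(1/41) + (b*(3 + b))*(-3/49) = b/41 - 3*b*(3 + b)/49)
O - B(-208) = 37504 - (-208)*(-320 - 123*(-208))/2009 = 37504 - (-208)*(-320 + 25584)/2009 = 37504 - (-208)*25264/2009 = 37504 - 1*(-5254912/2009) = 37504 + 5254912/2009 = 80600448/2009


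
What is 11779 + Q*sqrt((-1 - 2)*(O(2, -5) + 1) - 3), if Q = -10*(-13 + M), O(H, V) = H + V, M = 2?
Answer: 11779 + 110*sqrt(3) ≈ 11970.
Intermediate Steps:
Q = 110 (Q = -10*(-13 + 2) = -10*(-11) = 110)
11779 + Q*sqrt((-1 - 2)*(O(2, -5) + 1) - 3) = 11779 + 110*sqrt((-1 - 2)*((2 - 5) + 1) - 3) = 11779 + 110*sqrt(-3*(-3 + 1) - 3) = 11779 + 110*sqrt(-3*(-2) - 3) = 11779 + 110*sqrt(6 - 3) = 11779 + 110*sqrt(3)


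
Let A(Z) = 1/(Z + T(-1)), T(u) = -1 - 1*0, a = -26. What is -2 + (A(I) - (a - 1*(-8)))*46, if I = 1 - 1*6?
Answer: 2455/3 ≈ 818.33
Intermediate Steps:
I = -5 (I = 1 - 6 = -5)
T(u) = -1 (T(u) = -1 + 0 = -1)
A(Z) = 1/(-1 + Z) (A(Z) = 1/(Z - 1) = 1/(-1 + Z))
-2 + (A(I) - (a - 1*(-8)))*46 = -2 + (1/(-1 - 5) - (-26 - 1*(-8)))*46 = -2 + (1/(-6) - (-26 + 8))*46 = -2 + (-⅙ - 1*(-18))*46 = -2 + (-⅙ + 18)*46 = -2 + (107/6)*46 = -2 + 2461/3 = 2455/3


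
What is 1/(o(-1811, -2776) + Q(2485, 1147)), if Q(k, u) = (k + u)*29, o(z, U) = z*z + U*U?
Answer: 1/11091225 ≈ 9.0161e-8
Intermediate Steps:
o(z, U) = U² + z² (o(z, U) = z² + U² = U² + z²)
Q(k, u) = 29*k + 29*u
1/(o(-1811, -2776) + Q(2485, 1147)) = 1/(((-2776)² + (-1811)²) + (29*2485 + 29*1147)) = 1/((7706176 + 3279721) + (72065 + 33263)) = 1/(10985897 + 105328) = 1/11091225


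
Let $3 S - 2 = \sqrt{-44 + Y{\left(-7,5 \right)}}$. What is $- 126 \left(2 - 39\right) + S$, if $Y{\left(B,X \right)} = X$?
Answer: $\frac{13988}{3} + \frac{i \sqrt{39}}{3} \approx 4662.7 + 2.0817 i$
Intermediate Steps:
$S = \frac{2}{3} + \frac{i \sqrt{39}}{3}$ ($S = \frac{2}{3} + \frac{\sqrt{-44 + 5}}{3} = \frac{2}{3} + \frac{\sqrt{-39}}{3} = \frac{2}{3} + \frac{i \sqrt{39}}{3} \approx 0.66667 + 2.0817 i$)
$- 126 \left(2 - 39\right) + S = - 126 \left(2 - 39\right) + \left(\frac{2}{3} + \frac{i \sqrt{39}}{3}\right) = \left(-126\right) \left(-37\right) + \left(\frac{2}{3} + \frac{i \sqrt{39}}{3}\right) = 4662 + \left(\frac{2}{3} + \frac{i \sqrt{39}}{3}\right) = \frac{13988}{3} + \frac{i \sqrt{39}}{3}$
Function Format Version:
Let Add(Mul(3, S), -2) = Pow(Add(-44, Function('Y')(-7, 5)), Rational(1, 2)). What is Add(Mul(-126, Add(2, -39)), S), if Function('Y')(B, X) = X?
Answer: Add(Rational(13988, 3), Mul(Rational(1, 3), I, Pow(39, Rational(1, 2)))) ≈ Add(4662.7, Mul(2.0817, I))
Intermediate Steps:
S = Add(Rational(2, 3), Mul(Rational(1, 3), I, Pow(39, Rational(1, 2)))) (S = Add(Rational(2, 3), Mul(Rational(1, 3), Pow(Add(-44, 5), Rational(1, 2)))) = Add(Rational(2, 3), Mul(Rational(1, 3), Pow(-39, Rational(1, 2)))) = Add(Rational(2, 3), Mul(Rational(1, 3), Mul(I, Pow(39, Rational(1, 2))))) = Add(Rational(2, 3), Mul(Rational(1, 3), I, Pow(39, Rational(1, 2)))) ≈ Add(0.66667, Mul(2.0817, I)))
Add(Mul(-126, Add(2, -39)), S) = Add(Mul(-126, Add(2, -39)), Add(Rational(2, 3), Mul(Rational(1, 3), I, Pow(39, Rational(1, 2))))) = Add(Mul(-126, -37), Add(Rational(2, 3), Mul(Rational(1, 3), I, Pow(39, Rational(1, 2))))) = Add(4662, Add(Rational(2, 3), Mul(Rational(1, 3), I, Pow(39, Rational(1, 2))))) = Add(Rational(13988, 3), Mul(Rational(1, 3), I, Pow(39, Rational(1, 2))))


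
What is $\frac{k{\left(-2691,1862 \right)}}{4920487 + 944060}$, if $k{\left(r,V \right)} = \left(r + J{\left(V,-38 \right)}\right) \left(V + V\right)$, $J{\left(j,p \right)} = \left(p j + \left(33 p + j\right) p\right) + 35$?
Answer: $- \frac{119808528}{1954849} \approx -61.288$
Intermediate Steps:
$J{\left(j,p \right)} = 35 + j p + p \left(j + 33 p\right)$ ($J{\left(j,p \right)} = \left(j p + \left(j + 33 p\right) p\right) + 35 = \left(j p + p \left(j + 33 p\right)\right) + 35 = 35 + j p + p \left(j + 33 p\right)$)
$k{\left(r,V \right)} = 2 V \left(47687 + r - 76 V\right)$ ($k{\left(r,V \right)} = \left(r + \left(35 + 33 \left(-38\right)^{2} + 2 V \left(-38\right)\right)\right) \left(V + V\right) = \left(r + \left(35 + 33 \cdot 1444 - 76 V\right)\right) 2 V = \left(r + \left(35 + 47652 - 76 V\right)\right) 2 V = \left(r - \left(-47687 + 76 V\right)\right) 2 V = \left(47687 + r - 76 V\right) 2 V = 2 V \left(47687 + r - 76 V\right)$)
$\frac{k{\left(-2691,1862 \right)}}{4920487 + 944060} = \frac{2 \cdot 1862 \left(47687 - 2691 - 141512\right)}{4920487 + 944060} = \frac{2 \cdot 1862 \left(47687 - 2691 - 141512\right)}{5864547} = 2 \cdot 1862 \left(-96516\right) \frac{1}{5864547} = \left(-359425584\right) \frac{1}{5864547} = - \frac{119808528}{1954849}$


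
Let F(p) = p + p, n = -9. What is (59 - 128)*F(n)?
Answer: 1242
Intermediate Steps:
F(p) = 2*p
(59 - 128)*F(n) = (59 - 128)*(2*(-9)) = -69*(-18) = 1242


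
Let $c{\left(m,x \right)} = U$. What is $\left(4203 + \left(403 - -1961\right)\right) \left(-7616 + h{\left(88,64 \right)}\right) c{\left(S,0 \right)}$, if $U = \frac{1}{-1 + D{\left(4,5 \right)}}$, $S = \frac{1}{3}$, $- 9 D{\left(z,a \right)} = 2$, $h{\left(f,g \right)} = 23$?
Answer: $40797189$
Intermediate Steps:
$D{\left(z,a \right)} = - \frac{2}{9}$ ($D{\left(z,a \right)} = \left(- \frac{1}{9}\right) 2 = - \frac{2}{9}$)
$S = \frac{1}{3} \approx 0.33333$
$U = - \frac{9}{11}$ ($U = \frac{1}{-1 - \frac{2}{9}} = \frac{1}{- \frac{11}{9}} = - \frac{9}{11} \approx -0.81818$)
$c{\left(m,x \right)} = - \frac{9}{11}$
$\left(4203 + \left(403 - -1961\right)\right) \left(-7616 + h{\left(88,64 \right)}\right) c{\left(S,0 \right)} = \left(4203 + \left(403 - -1961\right)\right) \left(-7616 + 23\right) \left(- \frac{9}{11}\right) = \left(4203 + \left(403 + 1961\right)\right) \left(-7593\right) \left(- \frac{9}{11}\right) = \left(4203 + 2364\right) \left(-7593\right) \left(- \frac{9}{11}\right) = 6567 \left(-7593\right) \left(- \frac{9}{11}\right) = \left(-49863231\right) \left(- \frac{9}{11}\right) = 40797189$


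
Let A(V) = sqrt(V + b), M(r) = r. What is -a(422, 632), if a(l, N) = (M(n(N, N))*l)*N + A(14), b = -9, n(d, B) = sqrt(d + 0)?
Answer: -sqrt(5) - 533408*sqrt(158) ≈ -6.7048e+6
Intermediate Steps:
n(d, B) = sqrt(d)
A(V) = sqrt(-9 + V) (A(V) = sqrt(V - 9) = sqrt(-9 + V))
a(l, N) = sqrt(5) + l*N**(3/2) (a(l, N) = (sqrt(N)*l)*N + sqrt(-9 + 14) = (l*sqrt(N))*N + sqrt(5) = l*N**(3/2) + sqrt(5) = sqrt(5) + l*N**(3/2))
-a(422, 632) = -(sqrt(5) + 422*632**(3/2)) = -(sqrt(5) + 422*(1264*sqrt(158))) = -(sqrt(5) + 533408*sqrt(158)) = -sqrt(5) - 533408*sqrt(158)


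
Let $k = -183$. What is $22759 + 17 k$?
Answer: $19648$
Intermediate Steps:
$22759 + 17 k = 22759 + 17 \left(-183\right) = 22759 - 3111 = 19648$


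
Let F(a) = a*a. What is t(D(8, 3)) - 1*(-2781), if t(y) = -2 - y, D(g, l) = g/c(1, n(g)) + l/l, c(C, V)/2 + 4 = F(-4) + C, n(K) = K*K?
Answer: 36110/13 ≈ 2777.7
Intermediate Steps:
n(K) = K**2
F(a) = a**2
c(C, V) = 24 + 2*C (c(C, V) = -8 + 2*((-4)**2 + C) = -8 + 2*(16 + C) = -8 + (32 + 2*C) = 24 + 2*C)
D(g, l) = 1 + g/26 (D(g, l) = g/(24 + 2*1) + l/l = g/(24 + 2) + 1 = g/26 + 1 = 1 + g/26)
t(D(8, 3)) - 1*(-2781) = (-2 - (1 + (1/26)*8)) - 1*(-2781) = (-2 - (1 + 4/13)) + 2781 = (-2 - 1*17/13) + 2781 = (-2 - 17/13) + 2781 = -43/13 + 2781 = 36110/13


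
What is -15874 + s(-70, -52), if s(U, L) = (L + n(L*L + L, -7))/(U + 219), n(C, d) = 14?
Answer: -2365264/149 ≈ -15874.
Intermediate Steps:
s(U, L) = (14 + L)/(219 + U) (s(U, L) = (L + 14)/(U + 219) = (14 + L)/(219 + U))
-15874 + s(-70, -52) = -15874 + (14 - 52)/(219 - 70) = -15874 - 38/149 = -2365264/149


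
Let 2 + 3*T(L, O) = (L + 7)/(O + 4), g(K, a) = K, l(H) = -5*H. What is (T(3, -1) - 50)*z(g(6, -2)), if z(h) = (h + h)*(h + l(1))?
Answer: -1784/3 ≈ -594.67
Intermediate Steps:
z(h) = 2*h*(-5 + h) (z(h) = (h + h)*(h - 5*1) = (2*h)*(h - 5) = (2*h)*(-5 + h) = 2*h*(-5 + h))
T(L, O) = -⅔ + (7 + L)/(3*(4 + O)) (T(L, O) = -⅔ + ((L + 7)/(O + 4))/3 = -⅔ + ((7 + L)/(4 + O))/3 = -⅔ + (7 + L)/(3*(4 + O)))
(T(3, -1) - 50)*z(g(6, -2)) = ((-1 + 3 - 2*(-1))/(3*(4 - 1)) - 50)*(2*6*(-5 + 6)) = ((⅓)*(-1 + 3 + 2)/3 - 50)*(2*6*1) = ((⅓)*(⅓)*4 - 50)*12 = (4/9 - 50)*12 = -446/9*12 = -1784/3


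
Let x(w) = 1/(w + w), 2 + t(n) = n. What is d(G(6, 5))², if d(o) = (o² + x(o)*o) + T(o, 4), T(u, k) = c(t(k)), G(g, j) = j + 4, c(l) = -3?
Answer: 24649/4 ≈ 6162.3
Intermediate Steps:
t(n) = -2 + n
x(w) = 1/(2*w)
G(g, j) = 4 + j
T(u, k) = -3
d(o) = -5/2 + o² (d(o) = (o² + (1/(2*o))*o) - 3 = (o² + ½) - 3 = (½ + o²) - 3 = -5/2 + o²)
d(G(6, 5))² = (-5/2 + (4 + 5)²)² = (-5/2 + 9²)² = (-5/2 + 81)² = (157/2)² = 24649/4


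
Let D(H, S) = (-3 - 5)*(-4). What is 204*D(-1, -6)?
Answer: 6528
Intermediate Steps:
D(H, S) = 32 (D(H, S) = -8*(-4) = 32)
204*D(-1, -6) = 204*32 = 6528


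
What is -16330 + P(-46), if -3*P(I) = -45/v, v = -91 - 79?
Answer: -555223/34 ≈ -16330.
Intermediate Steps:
v = -170
P(I) = -3/34 (P(I) = -(-15)/(-170) = -(-15)*(-1)/170 = -1/3*9/34 = -3/34)
-16330 + P(-46) = -16330 - 3/34 = -555223/34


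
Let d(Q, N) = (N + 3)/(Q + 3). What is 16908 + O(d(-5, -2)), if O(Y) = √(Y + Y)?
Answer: 16908 + I ≈ 16908.0 + 1.0*I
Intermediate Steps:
d(Q, N) = (3 + N)/(3 + Q)
O(Y) = √2*√Y (O(Y) = √(2*Y) = √2*√Y)
16908 + O(d(-5, -2)) = 16908 + √2*√((3 - 2)/(3 - 5)) = 16908 + √2*√(1/(-2)) = 16908 + √2*√(-½*1) = 16908 + √2*√(-½) = 16908 + √2*(I*√2/2) = 16908 + I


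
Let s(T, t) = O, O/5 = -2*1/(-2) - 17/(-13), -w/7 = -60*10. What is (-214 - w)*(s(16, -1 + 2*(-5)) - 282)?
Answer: 15519624/13 ≈ 1.1938e+6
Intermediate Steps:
w = 4200 (w = -(-420)*10 = -7*(-600) = 4200)
O = 150/13 (O = 5*(-2*1/(-2) - 17/(-13)) = 5*(-2*(-½) - 17*(-1/13)) = 5*(1 + 17/13) = 5*(30/13) = 150/13 ≈ 11.538)
s(T, t) = 150/13
(-214 - w)*(s(16, -1 + 2*(-5)) - 282) = (-214 - 1*4200)*(150/13 - 282) = (-214 - 4200)*(-3516/13) = -4414*(-3516/13) = 15519624/13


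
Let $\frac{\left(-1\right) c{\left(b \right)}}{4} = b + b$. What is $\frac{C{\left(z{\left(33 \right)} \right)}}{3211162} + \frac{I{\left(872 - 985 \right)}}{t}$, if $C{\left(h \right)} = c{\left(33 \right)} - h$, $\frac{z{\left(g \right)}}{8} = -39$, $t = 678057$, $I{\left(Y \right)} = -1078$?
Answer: $- \frac{1714542950}{1088675436117} \approx -0.0015749$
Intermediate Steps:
$z{\left(g \right)} = -312$ ($z{\left(g \right)} = 8 \left(-39\right) = -312$)
$c{\left(b \right)} = - 8 b$ ($c{\left(b \right)} = - 4 \left(b + b\right) = - 4 \cdot 2 b = - 8 b$)
$C{\left(h \right)} = -264 - h$ ($C{\left(h \right)} = \left(-8\right) 33 - h = -264 - h$)
$\frac{C{\left(z{\left(33 \right)} \right)}}{3211162} + \frac{I{\left(872 - 985 \right)}}{t} = \frac{-264 - -312}{3211162} - \frac{1078}{678057} = \left(-264 + 312\right) \frac{1}{3211162} - \frac{1078}{678057} = 48 \cdot \frac{1}{3211162} - \frac{1078}{678057} = \frac{24}{1605581} - \frac{1078}{678057} = - \frac{1714542950}{1088675436117}$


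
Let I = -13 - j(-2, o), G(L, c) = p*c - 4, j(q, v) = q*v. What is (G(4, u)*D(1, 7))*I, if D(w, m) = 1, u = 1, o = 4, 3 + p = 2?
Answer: 25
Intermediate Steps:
p = -1 (p = -3 + 2 = -1)
G(L, c) = -4 - c (G(L, c) = -c - 4 = -4 - c)
I = -5 (I = -13 - (-2)*4 = -13 - 1*(-8) = -13 + 8 = -5)
(G(4, u)*D(1, 7))*I = ((-4 - 1*1)*1)*(-5) = ((-4 - 1)*1)*(-5) = -5*1*(-5) = -5*(-5) = 25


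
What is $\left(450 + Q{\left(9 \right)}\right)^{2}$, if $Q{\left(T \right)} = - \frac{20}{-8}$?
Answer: $\frac{819025}{4} \approx 2.0476 \cdot 10^{5}$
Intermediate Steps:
$Q{\left(T \right)} = \frac{5}{2}$ ($Q{\left(T \right)} = \left(-20\right) \left(- \frac{1}{8}\right) = \frac{5}{2}$)
$\left(450 + Q{\left(9 \right)}\right)^{2} = \left(450 + \frac{5}{2}\right)^{2} = \left(\frac{905}{2}\right)^{2} = \frac{819025}{4}$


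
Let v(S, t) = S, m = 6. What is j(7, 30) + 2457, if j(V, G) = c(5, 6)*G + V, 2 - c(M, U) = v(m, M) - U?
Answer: 2524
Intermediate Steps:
c(M, U) = -4 + U (c(M, U) = 2 - (6 - U) = 2 + (-6 + U) = -4 + U)
j(V, G) = V + 2*G (j(V, G) = (-4 + 6)*G + V = 2*G + V = V + 2*G)
j(7, 30) + 2457 = (7 + 2*30) + 2457 = (7 + 60) + 2457 = 67 + 2457 = 2524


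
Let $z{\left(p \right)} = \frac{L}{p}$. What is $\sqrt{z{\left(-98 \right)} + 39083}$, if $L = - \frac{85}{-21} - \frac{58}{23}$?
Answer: $\frac{\sqrt{1787055549510}}{6762} \approx 197.69$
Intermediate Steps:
$L = \frac{737}{483}$ ($L = \left(-85\right) \left(- \frac{1}{21}\right) - \frac{58}{23} = \frac{85}{21} - \frac{58}{23} = \frac{737}{483} \approx 1.5259$)
$z{\left(p \right)} = \frac{737}{483 p}$
$\sqrt{z{\left(-98 \right)} + 39083} = \sqrt{\frac{737}{483 \left(-98\right)} + 39083} = \sqrt{\frac{737}{483} \left(- \frac{1}{98}\right) + 39083} = \sqrt{- \frac{737}{47334} + 39083} = \sqrt{\frac{1849953985}{47334}} = \frac{\sqrt{1787055549510}}{6762}$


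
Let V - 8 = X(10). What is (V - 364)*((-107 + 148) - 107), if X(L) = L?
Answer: 22836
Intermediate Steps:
V = 18 (V = 8 + 10 = 18)
(V - 364)*((-107 + 148) - 107) = (18 - 364)*((-107 + 148) - 107) = -346*(41 - 107) = -346*(-66) = 22836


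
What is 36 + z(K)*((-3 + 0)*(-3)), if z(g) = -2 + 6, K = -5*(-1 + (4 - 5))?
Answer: 72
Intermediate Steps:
K = 10 (K = -5*(-1 - 1) = -5*(-2) = 10)
z(g) = 4
36 + z(K)*((-3 + 0)*(-3)) = 36 + 4*((-3 + 0)*(-3)) = 36 + 4*(-3*(-3)) = 36 + 4*9 = 36 + 36 = 72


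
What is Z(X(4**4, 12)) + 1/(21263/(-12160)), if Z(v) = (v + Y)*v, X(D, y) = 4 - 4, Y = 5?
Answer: -12160/21263 ≈ -0.57189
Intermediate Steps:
X(D, y) = 0
Z(v) = v*(5 + v) (Z(v) = (v + 5)*v = (5 + v)*v = v*(5 + v))
Z(X(4**4, 12)) + 1/(21263/(-12160)) = 0*(5 + 0) + 1/(21263/(-12160)) = 0*5 + 1/(21263*(-1/12160)) = 0 + 1/(-21263/12160) = 0 - 12160/21263 = -12160/21263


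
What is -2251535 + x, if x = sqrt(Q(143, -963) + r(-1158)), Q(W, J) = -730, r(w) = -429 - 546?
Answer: -2251535 + I*sqrt(1705) ≈ -2.2515e+6 + 41.292*I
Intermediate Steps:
r(w) = -975
x = I*sqrt(1705) (x = sqrt(-730 - 975) = sqrt(-1705) = I*sqrt(1705) ≈ 41.292*I)
-2251535 + x = -2251535 + I*sqrt(1705)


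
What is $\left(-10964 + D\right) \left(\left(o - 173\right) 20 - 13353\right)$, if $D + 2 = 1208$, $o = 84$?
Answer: $147667814$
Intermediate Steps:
$D = 1206$ ($D = -2 + 1208 = 1206$)
$\left(-10964 + D\right) \left(\left(o - 173\right) 20 - 13353\right) = \left(-10964 + 1206\right) \left(\left(84 - 173\right) 20 - 13353\right) = - 9758 \left(\left(84 - 173\right) 20 - 13353\right) = - 9758 \left(\left(-89\right) 20 - 13353\right) = - 9758 \left(-1780 - 13353\right) = \left(-9758\right) \left(-15133\right) = 147667814$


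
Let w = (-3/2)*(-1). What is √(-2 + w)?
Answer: I*√2/2 ≈ 0.70711*I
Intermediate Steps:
w = 3/2 (w = ((½)*(-3))*(-1) = -3/2*(-1) = 3/2 ≈ 1.5000)
√(-2 + w) = √(-2 + 3/2) = √(-½) = I*√2/2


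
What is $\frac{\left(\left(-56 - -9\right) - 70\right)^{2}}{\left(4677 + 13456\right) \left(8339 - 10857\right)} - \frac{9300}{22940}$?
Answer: $- \frac{685389903}{1689379078} \approx -0.40571$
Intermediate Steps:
$\frac{\left(\left(-56 - -9\right) - 70\right)^{2}}{\left(4677 + 13456\right) \left(8339 - 10857\right)} - \frac{9300}{22940} = \frac{\left(\left(-56 + 9\right) - 70\right)^{2}}{18133 \left(-2518\right)} - \frac{15}{37} = \frac{\left(-47 - 70\right)^{2}}{-45658894} - \frac{15}{37} = \left(-117\right)^{2} \left(- \frac{1}{45658894}\right) - \frac{15}{37} = 13689 \left(- \frac{1}{45658894}\right) - \frac{15}{37} = - \frac{13689}{45658894} - \frac{15}{37} = - \frac{685389903}{1689379078}$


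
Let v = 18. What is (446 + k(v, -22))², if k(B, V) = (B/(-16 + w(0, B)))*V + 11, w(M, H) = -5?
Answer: 11095561/49 ≈ 2.2644e+5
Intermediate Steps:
k(B, V) = 11 - B*V/21 (k(B, V) = (B/(-16 - 5))*V + 11 = (B/(-21))*V + 11 = (-B/21)*V + 11 = -B*V/21 + 11 = 11 - B*V/21)
(446 + k(v, -22))² = (446 + (11 - 1/21*18*(-22)))² = (446 + (11 + 132/7))² = (446 + 209/7)² = (3331/7)² = 11095561/49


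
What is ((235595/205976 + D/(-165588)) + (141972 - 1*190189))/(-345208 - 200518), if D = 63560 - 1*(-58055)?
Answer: 411132669271019/4653290165670672 ≈ 0.088353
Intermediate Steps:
D = 121615 (D = 63560 + 58055 = 121615)
((235595/205976 + D/(-165588)) + (141972 - 1*190189))/(-345208 - 200518) = ((235595/205976 + 121615/(-165588)) + (141972 - 1*190189))/(-345208 - 200518) = ((235595*(1/205976) + 121615*(-1/165588)) + (141972 - 190189))/(-545726) = ((235595/205976 - 121615/165588) - 48217)*(-1/545726) = (3490483405/8526788472 - 48217)*(-1/545726) = -411132669271019/8526788472*(-1/545726) = 411132669271019/4653290165670672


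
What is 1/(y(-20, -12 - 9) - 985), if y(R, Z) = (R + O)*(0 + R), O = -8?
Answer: -1/425 ≈ -0.0023529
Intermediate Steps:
y(R, Z) = R*(-8 + R) (y(R, Z) = (R - 8)*(0 + R) = (-8 + R)*R = R*(-8 + R))
1/(y(-20, -12 - 9) - 985) = 1/(-20*(-8 - 20) - 985) = 1/(-20*(-28) - 985) = 1/(560 - 985) = 1/(-425) = -1/425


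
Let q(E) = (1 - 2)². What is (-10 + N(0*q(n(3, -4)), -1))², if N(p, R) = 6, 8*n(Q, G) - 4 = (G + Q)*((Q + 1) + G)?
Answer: 16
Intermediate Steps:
n(Q, G) = ½ + (G + Q)*(1 + G + Q)/8 (n(Q, G) = ½ + ((G + Q)*((Q + 1) + G))/8 = ½ + ((G + Q)*((1 + Q) + G))/8 = ½ + ((G + Q)*(1 + G + Q))/8 = ½ + (G + Q)*(1 + G + Q)/8)
q(E) = 1 (q(E) = (-1)² = 1)
(-10 + N(0*q(n(3, -4)), -1))² = (-10 + 6)² = (-4)² = 16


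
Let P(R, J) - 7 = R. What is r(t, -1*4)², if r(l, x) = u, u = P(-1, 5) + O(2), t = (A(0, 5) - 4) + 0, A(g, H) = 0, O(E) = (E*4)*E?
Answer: 484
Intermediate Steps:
P(R, J) = 7 + R
O(E) = 4*E² (O(E) = (4*E)*E = 4*E²)
t = -4 (t = (0 - 4) + 0 = -4 + 0 = -4)
u = 22 (u = (7 - 1) + 4*2² = 6 + 4*4 = 6 + 16 = 22)
r(l, x) = 22
r(t, -1*4)² = 22² = 484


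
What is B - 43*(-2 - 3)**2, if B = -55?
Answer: -1130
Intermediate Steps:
B - 43*(-2 - 3)**2 = -55 - 43*(-2 - 3)**2 = -55 - 43*(-5)**2 = -55 - 43*25 = -55 - 1075 = -1130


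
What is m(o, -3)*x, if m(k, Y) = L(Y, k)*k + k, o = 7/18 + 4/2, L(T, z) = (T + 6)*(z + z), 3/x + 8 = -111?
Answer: -989/1071 ≈ -0.92344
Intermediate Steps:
x = -3/119 (x = 3/(-8 - 111) = 3/(-119) = 3*(-1/119) = -3/119 ≈ -0.025210)
L(T, z) = 2*z*(6 + T) (L(T, z) = (6 + T)*(2*z) = 2*z*(6 + T))
o = 43/18 (o = 7*(1/18) + 4*(½) = 7/18 + 2 = 43/18 ≈ 2.3889)
m(k, Y) = k + 2*k²*(6 + Y) (m(k, Y) = (2*k*(6 + Y))*k + k = 2*k²*(6 + Y) + k = k + 2*k²*(6 + Y))
m(o, -3)*x = (43*(1 + 2*(43/18)*(6 - 3))/18)*(-3/119) = (43*(1 + 2*(43/18)*3)/18)*(-3/119) = (43*(1 + 43/3)/18)*(-3/119) = ((43/18)*(46/3))*(-3/119) = (989/27)*(-3/119) = -989/1071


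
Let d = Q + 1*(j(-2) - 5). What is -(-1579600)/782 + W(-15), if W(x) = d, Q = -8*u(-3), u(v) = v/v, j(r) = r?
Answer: 783935/391 ≈ 2004.9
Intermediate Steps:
u(v) = 1
Q = -8 (Q = -8*1 = -8)
d = -15 (d = -8 + 1*(-2 - 5) = -8 + 1*(-7) = -8 - 7 = -15)
W(x) = -15
-(-1579600)/782 + W(-15) = -(-1579600)/782 - 15 = -1436*(-550/391) - 15 = 789800/391 - 15 = 783935/391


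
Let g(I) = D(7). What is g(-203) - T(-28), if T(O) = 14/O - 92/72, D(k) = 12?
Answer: 124/9 ≈ 13.778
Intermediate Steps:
g(I) = 12
T(O) = -23/18 + 14/O (T(O) = 14/O - 92*1/72 = 14/O - 23/18 = -23/18 + 14/O)
g(-203) - T(-28) = 12 - (-23/18 + 14/(-28)) = 12 - (-23/18 + 14*(-1/28)) = 12 - (-23/18 - ½) = 12 - 1*(-16/9) = 12 + 16/9 = 124/9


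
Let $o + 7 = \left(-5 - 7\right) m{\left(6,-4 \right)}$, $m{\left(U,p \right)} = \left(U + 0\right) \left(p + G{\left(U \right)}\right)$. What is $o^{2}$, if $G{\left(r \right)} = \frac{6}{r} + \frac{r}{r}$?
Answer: $18769$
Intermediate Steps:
$G{\left(r \right)} = 1 + \frac{6}{r}$ ($G{\left(r \right)} = \frac{6}{r} + 1 = 1 + \frac{6}{r}$)
$m{\left(U,p \right)} = U \left(p + \frac{6 + U}{U}\right)$ ($m{\left(U,p \right)} = \left(U + 0\right) \left(p + \frac{6 + U}{U}\right) = U \left(p + \frac{6 + U}{U}\right)$)
$o = 137$ ($o = -7 + \left(-5 - 7\right) \left(6 + 6 + 6 \left(-4\right)\right) = -7 - 12 \left(6 + 6 - 24\right) = -7 - -144 = -7 + 144 = 137$)
$o^{2} = 137^{2} = 18769$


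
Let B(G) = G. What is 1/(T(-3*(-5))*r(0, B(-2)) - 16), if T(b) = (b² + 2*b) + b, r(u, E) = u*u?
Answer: -1/16 ≈ -0.062500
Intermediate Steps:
r(u, E) = u²
T(b) = b² + 3*b
1/(T(-3*(-5))*r(0, B(-2)) - 16) = 1/(((-3*(-5))*(3 - 3*(-5)))*0² - 16) = 1/((15*(3 + 15))*0 - 16) = 1/((15*18)*0 - 16) = 1/(270*0 - 16) = 1/(0 - 16) = 1/(-16) = -1/16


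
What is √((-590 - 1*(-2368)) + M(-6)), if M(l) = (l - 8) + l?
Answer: √1758 ≈ 41.929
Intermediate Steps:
M(l) = -8 + 2*l (M(l) = (-8 + l) + l = -8 + 2*l)
√((-590 - 1*(-2368)) + M(-6)) = √((-590 - 1*(-2368)) + (-8 + 2*(-6))) = √((-590 + 2368) + (-8 - 12)) = √(1778 - 20) = √1758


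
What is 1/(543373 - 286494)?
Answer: 1/256879 ≈ 3.8929e-6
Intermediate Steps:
1/(543373 - 286494) = 1/256879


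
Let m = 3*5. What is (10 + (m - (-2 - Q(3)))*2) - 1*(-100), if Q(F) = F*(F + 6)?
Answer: 198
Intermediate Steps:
Q(F) = F*(6 + F)
m = 15
(10 + (m - (-2 - Q(3)))*2) - 1*(-100) = (10 + (15 - (-2 - 3*(6 + 3)))*2) - 1*(-100) = (10 + (15 - (-2 - 3*9))*2) + 100 = (10 + (15 - (-2 - 1*27))*2) + 100 = (10 + (15 - (-2 - 27))*2) + 100 = (10 + (15 - 1*(-29))*2) + 100 = (10 + (15 + 29)*2) + 100 = (10 + 44*2) + 100 = (10 + 88) + 100 = 98 + 100 = 198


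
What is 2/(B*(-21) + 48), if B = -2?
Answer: 1/45 ≈ 0.022222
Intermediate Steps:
2/(B*(-21) + 48) = 2/(-2*(-21) + 48) = 2/(42 + 48) = 2/90 = 2*(1/90) = 1/45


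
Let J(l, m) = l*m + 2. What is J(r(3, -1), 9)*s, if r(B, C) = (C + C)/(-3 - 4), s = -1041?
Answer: -33312/7 ≈ -4758.9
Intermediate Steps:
r(B, C) = -2*C/7 (r(B, C) = (2*C)/(-7) = (2*C)*(-⅐) = -2*C/7)
J(l, m) = 2 + l*m
J(r(3, -1), 9)*s = (2 - 2/7*(-1)*9)*(-1041) = (2 + (2/7)*9)*(-1041) = (2 + 18/7)*(-1041) = (32/7)*(-1041) = -33312/7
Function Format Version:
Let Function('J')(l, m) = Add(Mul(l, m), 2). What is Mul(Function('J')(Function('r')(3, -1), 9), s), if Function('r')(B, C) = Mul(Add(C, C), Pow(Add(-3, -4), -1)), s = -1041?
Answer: Rational(-33312, 7) ≈ -4758.9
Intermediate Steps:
Function('r')(B, C) = Mul(Rational(-2, 7), C) (Function('r')(B, C) = Mul(Mul(2, C), Pow(-7, -1)) = Mul(Mul(2, C), Rational(-1, 7)) = Mul(Rational(-2, 7), C))
Function('J')(l, m) = Add(2, Mul(l, m))
Mul(Function('J')(Function('r')(3, -1), 9), s) = Mul(Add(2, Mul(Mul(Rational(-2, 7), -1), 9)), -1041) = Mul(Add(2, Mul(Rational(2, 7), 9)), -1041) = Mul(Add(2, Rational(18, 7)), -1041) = Mul(Rational(32, 7), -1041) = Rational(-33312, 7)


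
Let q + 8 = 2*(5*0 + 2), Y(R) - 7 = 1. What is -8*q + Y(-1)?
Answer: 40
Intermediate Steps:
Y(R) = 8 (Y(R) = 7 + 1 = 8)
q = -4 (q = -8 + 2*(5*0 + 2) = -8 + 2*(0 + 2) = -8 + 2*2 = -8 + 4 = -4)
-8*q + Y(-1) = -8*(-4) + 8 = 32 + 8 = 40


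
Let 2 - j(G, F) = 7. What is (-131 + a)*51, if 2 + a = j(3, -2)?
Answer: -7038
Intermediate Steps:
j(G, F) = -5 (j(G, F) = 2 - 1*7 = 2 - 7 = -5)
a = -7 (a = -2 - 5 = -7)
(-131 + a)*51 = (-131 - 7)*51 = -138*51 = -7038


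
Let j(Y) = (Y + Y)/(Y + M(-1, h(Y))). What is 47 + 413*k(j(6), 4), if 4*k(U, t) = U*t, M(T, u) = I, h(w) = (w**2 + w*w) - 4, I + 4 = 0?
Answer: 2525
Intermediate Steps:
I = -4 (I = -4 + 0 = -4)
h(w) = -4 + 2*w**2 (h(w) = (w**2 + w**2) - 4 = 2*w**2 - 4 = -4 + 2*w**2)
M(T, u) = -4
j(Y) = 2*Y/(-4 + Y) (j(Y) = (Y + Y)/(Y - 4) = (2*Y)/(-4 + Y) = 2*Y/(-4 + Y))
k(U, t) = U*t/4 (k(U, t) = (U*t)/4 = U*t/4)
47 + 413*k(j(6), 4) = 47 + 413*((1/4)*(2*6/(-4 + 6))*4) = 47 + 413*((1/4)*(2*6/2)*4) = 47 + 413*((1/4)*(2*6*(1/2))*4) = 47 + 413*((1/4)*6*4) = 47 + 413*6 = 47 + 2478 = 2525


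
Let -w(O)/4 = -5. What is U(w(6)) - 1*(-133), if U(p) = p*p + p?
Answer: 553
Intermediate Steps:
w(O) = 20 (w(O) = -4*(-5) = 20)
U(p) = p + p**2 (U(p) = p**2 + p = p + p**2)
U(w(6)) - 1*(-133) = 20*(1 + 20) - 1*(-133) = 20*21 + 133 = 420 + 133 = 553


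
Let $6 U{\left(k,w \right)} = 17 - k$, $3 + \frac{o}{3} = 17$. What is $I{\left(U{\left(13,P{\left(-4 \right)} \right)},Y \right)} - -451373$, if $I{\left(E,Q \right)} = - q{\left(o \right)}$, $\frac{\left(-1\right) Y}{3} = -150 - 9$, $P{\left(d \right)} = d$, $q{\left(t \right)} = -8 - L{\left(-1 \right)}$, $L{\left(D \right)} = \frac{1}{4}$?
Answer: $\frac{1805525}{4} \approx 4.5138 \cdot 10^{5}$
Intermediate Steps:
$o = 42$ ($o = -9 + 3 \cdot 17 = -9 + 51 = 42$)
$L{\left(D \right)} = \frac{1}{4}$
$q{\left(t \right)} = - \frac{33}{4}$ ($q{\left(t \right)} = -8 - \frac{1}{4} = - \frac{33}{4}$)
$U{\left(k,w \right)} = \frac{17}{6} - \frac{k}{6}$ ($U{\left(k,w \right)} = \frac{17 - k}{6} = \frac{17}{6} - \frac{k}{6}$)
$Y = 477$ ($Y = - 3 \left(-150 - 9\right) = \left(-3\right) \left(-159\right) = 477$)
$I{\left(E,Q \right)} = \frac{33}{4}$ ($I{\left(E,Q \right)} = \left(-1\right) \left(- \frac{33}{4}\right) = \frac{33}{4}$)
$I{\left(U{\left(13,P{\left(-4 \right)} \right)},Y \right)} - -451373 = \frac{33}{4} - -451373 = \frac{33}{4} + 451373 = \frac{1805525}{4}$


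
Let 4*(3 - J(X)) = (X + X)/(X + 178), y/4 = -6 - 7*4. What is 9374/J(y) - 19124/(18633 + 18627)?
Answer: 1833231253/903555 ≈ 2028.9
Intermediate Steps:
y = -136 (y = 4*(-6 - 7*4) = 4*(-6 - 28) = 4*(-34) = -136)
J(X) = 3 - X/(2*(178 + X)) (J(X) = 3 - (X + X)/(4*(X + 178)) = 3 - 2*X/(4*(178 + X)) = 3 - X/(2*(178 + X)))
9374/J(y) - 19124/(18633 + 18627) = 9374/(((1068 + 5*(-136))/(2*(178 - 136)))) - 19124/(18633 + 18627) = 9374/(((½)*(1068 - 680)/42)) - 19124/37260 = 9374/(((½)*(1/42)*388)) - 19124*1/37260 = 9374/(97/21) - 4781/9315 = 9374*(21/97) - 4781/9315 = 196854/97 - 4781/9315 = 1833231253/903555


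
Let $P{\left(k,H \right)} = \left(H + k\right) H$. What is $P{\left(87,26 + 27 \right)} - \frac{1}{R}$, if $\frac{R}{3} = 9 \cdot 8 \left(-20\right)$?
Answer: $\frac{32054401}{4320} \approx 7420.0$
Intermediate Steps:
$P{\left(k,H \right)} = H \left(H + k\right)$
$R = -4320$ ($R = 3 \cdot 9 \cdot 8 \left(-20\right) = 3 \cdot 72 \left(-20\right) = 3 \left(-1440\right) = -4320$)
$P{\left(87,26 + 27 \right)} - \frac{1}{R} = \left(26 + 27\right) \left(\left(26 + 27\right) + 87\right) - \frac{1}{-4320} = 53 \left(53 + 87\right) - - \frac{1}{4320} = 53 \cdot 140 + \frac{1}{4320} = 7420 + \frac{1}{4320} = \frac{32054401}{4320}$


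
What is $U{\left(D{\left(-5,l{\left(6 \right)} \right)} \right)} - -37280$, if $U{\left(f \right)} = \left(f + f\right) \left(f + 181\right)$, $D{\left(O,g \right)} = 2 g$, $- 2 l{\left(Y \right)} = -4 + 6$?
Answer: $36564$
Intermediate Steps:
$l{\left(Y \right)} = -1$ ($l{\left(Y \right)} = - \frac{-4 + 6}{2} = \left(- \frac{1}{2}\right) 2 = -1$)
$U{\left(f \right)} = 2 f \left(181 + f\right)$
$U{\left(D{\left(-5,l{\left(6 \right)} \right)} \right)} - -37280 = 2 \cdot 2 \left(-1\right) \left(181 + 2 \left(-1\right)\right) - -37280 = 2 \left(-2\right) \left(181 - 2\right) + 37280 = 2 \left(-2\right) 179 + 37280 = -716 + 37280 = 36564$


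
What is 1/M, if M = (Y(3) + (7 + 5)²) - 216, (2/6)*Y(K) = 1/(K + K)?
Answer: -2/143 ≈ -0.013986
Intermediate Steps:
Y(K) = 3/(2*K) (Y(K) = 3/(K + K) = 3/((2*K)) = 3*(1/(2*K)) = 3/(2*K))
M = -143/2 (M = ((3/2)/3 + (7 + 5)²) - 216 = ((3/2)*(⅓) + 12²) - 216 = (½ + 144) - 216 = 289/2 - 216 = -143/2 ≈ -71.500)
1/M = 1/(-143/2) = -2/143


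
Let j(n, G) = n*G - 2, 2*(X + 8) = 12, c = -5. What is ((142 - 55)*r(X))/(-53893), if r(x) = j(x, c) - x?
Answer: -870/53893 ≈ -0.016143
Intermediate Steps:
X = -2 (X = -8 + (1/2)*12 = -8 + 6 = -2)
j(n, G) = -2 + G*n (j(n, G) = G*n - 2 = -2 + G*n)
r(x) = -2 - 6*x (r(x) = (-2 - 5*x) - x = -2 - 6*x)
((142 - 55)*r(X))/(-53893) = ((142 - 55)*(-2 - 6*(-2)))/(-53893) = (87*(-2 + 12))*(-1/53893) = (87*10)*(-1/53893) = 870*(-1/53893) = -870/53893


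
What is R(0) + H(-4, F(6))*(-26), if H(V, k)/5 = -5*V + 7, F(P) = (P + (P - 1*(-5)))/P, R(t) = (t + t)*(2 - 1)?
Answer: -3510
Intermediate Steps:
R(t) = 2*t (R(t) = (2*t)*1 = 2*t)
F(P) = (5 + 2*P)/P (F(P) = (P + (P + 5))/P = (P + (5 + P))/P = (5 + 2*P)/P)
H(V, k) = 35 - 25*V (H(V, k) = 5*(-5*V + 7) = 5*(7 - 5*V) = 35 - 25*V)
R(0) + H(-4, F(6))*(-26) = 2*0 + (35 - 25*(-4))*(-26) = 0 + (35 + 100)*(-26) = 0 + 135*(-26) = 0 - 3510 = -3510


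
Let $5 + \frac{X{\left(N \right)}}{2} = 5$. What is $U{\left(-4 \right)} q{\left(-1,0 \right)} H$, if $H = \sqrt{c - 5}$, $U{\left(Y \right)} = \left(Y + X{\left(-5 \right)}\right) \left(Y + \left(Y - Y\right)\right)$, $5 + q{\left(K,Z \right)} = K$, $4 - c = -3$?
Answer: $- 96 \sqrt{2} \approx -135.76$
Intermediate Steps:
$c = 7$ ($c = 4 - -3 = 4 + 3 = 7$)
$q{\left(K,Z \right)} = -5 + K$
$X{\left(N \right)} = 0$ ($X{\left(N \right)} = -10 + 2 \cdot 5 = -10 + 10 = 0$)
$U{\left(Y \right)} = Y^{2}$ ($U{\left(Y \right)} = \left(Y + 0\right) \left(Y + \left(Y - Y\right)\right) = Y \left(Y + 0\right) = Y Y = Y^{2}$)
$H = \sqrt{2}$ ($H = \sqrt{7 - 5} = \sqrt{2} \approx 1.4142$)
$U{\left(-4 \right)} q{\left(-1,0 \right)} H = \left(-4\right)^{2} \left(-5 - 1\right) \sqrt{2} = 16 \left(-6\right) \sqrt{2} = - 96 \sqrt{2}$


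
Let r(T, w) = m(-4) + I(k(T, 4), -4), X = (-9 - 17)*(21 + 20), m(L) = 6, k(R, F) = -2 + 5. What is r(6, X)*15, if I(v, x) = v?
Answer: 135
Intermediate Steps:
k(R, F) = 3
X = -1066 (X = -26*41 = -1066)
r(T, w) = 9 (r(T, w) = 6 + 3 = 9)
r(6, X)*15 = 9*15 = 135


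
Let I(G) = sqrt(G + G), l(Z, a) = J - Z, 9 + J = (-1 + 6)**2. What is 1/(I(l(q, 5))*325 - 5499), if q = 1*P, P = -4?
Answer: -423/2001077 - 50*sqrt(10)/2001077 ≈ -0.00029040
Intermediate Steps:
q = -4 (q = 1*(-4) = -4)
J = 16 (J = -9 + (-1 + 6)**2 = -9 + 5**2 = -9 + 25 = 16)
l(Z, a) = 16 - Z
I(G) = sqrt(2)*sqrt(G) (I(G) = sqrt(2*G) = sqrt(2)*sqrt(G))
1/(I(l(q, 5))*325 - 5499) = 1/((sqrt(2)*sqrt(16 - 1*(-4)))*325 - 5499) = 1/((sqrt(2)*sqrt(16 + 4))*325 - 5499) = 1/((sqrt(2)*sqrt(20))*325 - 5499) = 1/((sqrt(2)*(2*sqrt(5)))*325 - 5499) = 1/((2*sqrt(10))*325 - 5499) = 1/(650*sqrt(10) - 5499) = 1/(-5499 + 650*sqrt(10))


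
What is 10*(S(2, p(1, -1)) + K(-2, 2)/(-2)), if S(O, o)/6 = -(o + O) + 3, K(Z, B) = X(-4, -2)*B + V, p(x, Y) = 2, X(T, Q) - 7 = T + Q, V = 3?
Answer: -85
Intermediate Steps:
X(T, Q) = 7 + Q + T (X(T, Q) = 7 + (T + Q) = 7 + (Q + T) = 7 + Q + T)
K(Z, B) = 3 + B (K(Z, B) = (7 - 2 - 4)*B + 3 = 1*B + 3 = B + 3 = 3 + B)
S(O, o) = 18 - 6*O - 6*o (S(O, o) = 6*(-(o + O) + 3) = 6*(-(O + o) + 3) = 6*((-O - o) + 3) = 6*(3 - O - o) = 18 - 6*O - 6*o)
10*(S(2, p(1, -1)) + K(-2, 2)/(-2)) = 10*((18 - 6*2 - 6*2) + (3 + 2)/(-2)) = 10*((18 - 12 - 12) + 5*(-½)) = 10*(-6 - 5/2) = 10*(-17/2) = -85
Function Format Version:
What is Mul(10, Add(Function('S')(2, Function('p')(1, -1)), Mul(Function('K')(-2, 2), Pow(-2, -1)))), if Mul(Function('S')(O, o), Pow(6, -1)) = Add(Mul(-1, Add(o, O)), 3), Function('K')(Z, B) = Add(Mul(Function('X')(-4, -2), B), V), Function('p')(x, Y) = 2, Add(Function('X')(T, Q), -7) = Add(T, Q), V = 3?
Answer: -85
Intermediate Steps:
Function('X')(T, Q) = Add(7, Q, T) (Function('X')(T, Q) = Add(7, Add(T, Q)) = Add(7, Add(Q, T)) = Add(7, Q, T))
Function('K')(Z, B) = Add(3, B) (Function('K')(Z, B) = Add(Mul(Add(7, -2, -4), B), 3) = Add(Mul(1, B), 3) = Add(B, 3) = Add(3, B))
Function('S')(O, o) = Add(18, Mul(-6, O), Mul(-6, o)) (Function('S')(O, o) = Mul(6, Add(Mul(-1, Add(o, O)), 3)) = Mul(6, Add(Mul(-1, Add(O, o)), 3)) = Mul(6, Add(Add(Mul(-1, O), Mul(-1, o)), 3)) = Mul(6, Add(3, Mul(-1, O), Mul(-1, o))) = Add(18, Mul(-6, O), Mul(-6, o)))
Mul(10, Add(Function('S')(2, Function('p')(1, -1)), Mul(Function('K')(-2, 2), Pow(-2, -1)))) = Mul(10, Add(Add(18, Mul(-6, 2), Mul(-6, 2)), Mul(Add(3, 2), Pow(-2, -1)))) = Mul(10, Add(Add(18, -12, -12), Mul(5, Rational(-1, 2)))) = Mul(10, Add(-6, Rational(-5, 2))) = Mul(10, Rational(-17, 2)) = -85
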